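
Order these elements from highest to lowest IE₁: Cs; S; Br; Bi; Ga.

Br, S, Bi, Ga, Cs

S is in period 3, group 16; Ga is in period 4, group 13; Br is in period 4, group 17; Cs is in period 6, group 1; Bi is in period 6, group 15.
First ionization energy rises across a period (greater Z_eff holds electrons more tightly) and falls down a group (valence electrons are farther from the nucleus).
Neither a single period nor a single group — weigh both effects.
Ga > Cs: both effects reinforce here, so Ga is clearly the higher of the two.
Bi > Ga: the two effects oppose for this pair; the across-period effect wins (703 vs 579 kJ/mol).
S > Bi: relative to Bi, both the across-period and down-group shifts push S's first ionization energy up.
Br > S: the two effects oppose for this pair; the across-period effect wins (1140 vs 1000 kJ/mol).
For reference (kJ/mol): S 1000, Ga 579, Br 1140, Cs 376, Bi 703.
So from highest to lowest: Br > S > Bi > Ga > Cs.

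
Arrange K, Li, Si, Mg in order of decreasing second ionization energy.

Li > K > Si > Mg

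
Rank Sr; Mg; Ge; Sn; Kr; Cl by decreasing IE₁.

Mg is in period 3, group 2; Cl is in period 3, group 17; Ge is in period 4, group 14; Kr is in period 4, group 18; Sr is in period 5, group 2; Sn is in period 5, group 14.
Removing the outermost electron gets harder across a period and easier down a group.
These span different periods and groups, so the two trends combine.
Sn > Sr: both are in period 5; the period trend gives Sn the larger value.
Mg > Sn: the two effects oppose for this pair; the down-group effect wins (738 vs 709 kJ/mol).
Ge > Mg: the two effects oppose for this pair; the across-period effect wins (762 vs 738 kJ/mol).
Cl > Ge: both effects reinforce here, so Cl is clearly the higher of the two.
Kr > Cl: the two effects oppose for this pair; the across-period effect wins (1351 vs 1251 kJ/mol).
For reference (kJ/mol): Mg 738, Cl 1251, Ge 762, Kr 1351, Sr 550, Sn 709.
So from highest to lowest: Kr > Cl > Ge > Mg > Sn > Sr.

Kr > Cl > Ge > Mg > Sn > Sr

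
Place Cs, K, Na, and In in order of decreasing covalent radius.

Cs > K > Na > In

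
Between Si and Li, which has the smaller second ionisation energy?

Si

Consider each +1 ion: Si⁺ still has 3 valence electrons; Li⁺ is the bare [He] core.
Breaking into a closed-shell core is much more expensive than removing a leftover valence electron — Li has the largest IE_2 here.
Approximate IE_2 values (kJ/mol): Si 1577, Li 7298.
So the second ionization energies run Si < Li.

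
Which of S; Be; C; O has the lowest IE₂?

IE_2 is the cost of taking one more electron from the +1 cation: S⁺ still has 5 valence electrons; Be⁺ still has 1 valence electron; C⁺ still has 3 valence electrons; O⁺ still has 5 valence electrons.
All are still removing valence electrons, so compare the +1 ions as you would atoms: IE_2 generally rises across a period (higher Z_eff) and falls down a group (larger shell), subject to the usual subshell exceptions.
Valence configurations: S⁺ [Ne]3s²3p³, Be⁺ [He]2s¹, C⁺ [He]2s²2p¹, O⁺ [He]2s²2p³.
Approximate IE_2 values (kJ/mol): S 2252, Be 1757, C 2353, O 3388.
Overall IE_2 order: Be < S < C < O.

Be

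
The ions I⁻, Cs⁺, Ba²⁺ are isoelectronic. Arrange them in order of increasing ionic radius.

Ba²⁺ < Cs⁺ < I⁻

All of these have 54 electrons, so size is governed by nuclear charge alone: the more protons, the stronger the pull on the same electron cloud, and the smaller the ion.
Nuclear charges: Ba²⁺ (Z=56), Cs⁺ (Z=55), I⁻ (Z=53).
Smallest to largest: Ba²⁺ < Cs⁺ < I⁻.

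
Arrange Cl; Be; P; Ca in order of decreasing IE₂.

Cl > P > Be > Ca

Consider each +1 ion: Cl⁺ still has 6 valence electrons; Be⁺ still has 1 valence electron; P⁺ still has 4 valence electrons; Ca⁺ still has 1 valence electron.
All are still removing valence electrons, so compare the +1 ions as you would atoms: IE_2 generally rises across a period (higher Z_eff) and falls down a group (larger shell), subject to the usual subshell exceptions.
Valence configurations: Cl⁺ [Ne]3s²3p⁴, Be⁺ [He]2s¹, P⁺ [Ne]3s²3p², Ca⁺ [Ar]4s¹.
The numbers (kJ/mol): Cl 2298, Be 1757, P 1907, Ca 1145.
So the second ionization energies run Ca < Be < P < Cl.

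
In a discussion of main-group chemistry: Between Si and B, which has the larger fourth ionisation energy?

After 3 electrons have been removed, what remains? Si³⁺ still has 1 valence electron; B³⁺ is the bare [He] core.
Pulling an electron out of a noble-gas core costs far more than removing a remaining valence electron, so B sits at the high end of IE_4.
The numbers (kJ/mol): Si 4356, B 25026.
Hence IE_4: Si < B.

B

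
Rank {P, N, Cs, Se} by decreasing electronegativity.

N, Se, P, Cs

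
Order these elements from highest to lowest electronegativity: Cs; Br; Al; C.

C is in period 2, group 14; Al is in period 3, group 13; Br is in period 4, group 17; Cs is in period 6, group 1.
Smaller atoms with higher effective nuclear charge are more electronegative.
These span different periods and groups, so the two trends combine.
Al > Cs: both effects reinforce here, so Al is clearly the higher of the two.
C > Al: relative to Al, both the across-period and down-group shifts push C's electronegativity up.
Br > C: period and group pull opposite ways; the across-period shift dominates (2.96 vs 2.55).
Approximate values (Pauling): C 2.55, Al 1.61, Br 2.96, Cs 0.79.
So from highest to lowest: Br > C > Al > Cs.

Br, C, Al, Cs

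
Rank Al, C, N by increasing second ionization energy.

Al, C, N

The second ionization energy removes an electron from the +1 ion. For each element: Al⁺ still has 2 valence electrons; C⁺ still has 3 valence electrons; N⁺ still has 4 valence electrons.
All are still removing valence electrons, so compare the +1 ions as you would atoms: IE_2 generally rises across a period (higher Z_eff) and falls down a group (larger shell), subject to the usual subshell exceptions.
Valence configurations: Al⁺ [Ne]3s², C⁺ [He]2s²2p¹, N⁺ [He]2s²2p².
Tabulated IE_2 (kJ/mol): Al 1817, C 2353, N 2856.
So the second ionization energies run Al < C < N.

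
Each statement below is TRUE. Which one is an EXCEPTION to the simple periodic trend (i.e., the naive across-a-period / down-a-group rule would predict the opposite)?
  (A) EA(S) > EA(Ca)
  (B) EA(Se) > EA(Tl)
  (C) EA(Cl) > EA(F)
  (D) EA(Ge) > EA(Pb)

The general trend: electron affinity increases across a period and decreases down a group.
(A) S (period 3, group 16) vs Ca (period 4, group 2): the stated order agrees with the simple trend.
(B) Se (period 4, group 16) vs Tl (period 6, group 13): the stated order agrees with the simple trend.
(C) Cl (period 3, group 17) vs F (period 2, group 17): the stated order contradicts the simple trend.
(D) Ge (period 4, group 14) vs Pb (period 6, group 14): the stated order agrees with the simple trend.
The exception is (C): F's small 2p subshell makes the incoming electron feel strong e⁻–e⁻ repulsion, so Cl actually releases more energy on gaining an electron.

(C)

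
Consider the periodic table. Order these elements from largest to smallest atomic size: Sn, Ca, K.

K > Ca > Sn

K is in period 4, group 1; Ca is in period 4, group 2; Sn is in period 5, group 14.
Moving right in a period, electrons are added to the same shell under a stronger nuclear pull, so atoms get smaller; moving down, a new shell is opened and atoms get larger.
Here both period and group differ, so the two effects have to be weighed against each other.
Ca > Sn: the two effects oppose for this pair; the across-period effect wins (171 vs 140 pm).
K > Ca: K lies to the left of Ca in period 4, so the across-period effect alone puts K larger.
Approximate values (pm): K 196, Ca 171, Sn 140.
So from largest to smallest: K > Ca > Sn.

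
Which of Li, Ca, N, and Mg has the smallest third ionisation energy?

N

Consider each +2 ion: Li²⁺ is already 1 electron into the core; Ca²⁺ is the bare [Ar] core; N²⁺ still has 3 valence electrons; Mg²⁺ is the bare [Ne] core.
Breaking into a closed-shell core is much more expensive than removing a leftover valence electron — Ca, Mg and Li have the largest IE_3 here.
The numbers (kJ/mol): Li 11815, Ca 4912, N 4578, Mg 7733.
Overall IE_3 order: N < Ca < Mg < Li.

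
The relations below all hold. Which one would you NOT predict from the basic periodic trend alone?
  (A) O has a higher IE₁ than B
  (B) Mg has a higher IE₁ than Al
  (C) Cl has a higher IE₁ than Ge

(B)

The general trend: IE₁ increases across a period and decreases down a group.
(A) O (period 2, group 16) vs B (period 2, group 13): the stated order agrees with the simple trend.
(B) Mg (period 3, group 2) vs Al (period 3, group 13): the stated order contradicts the simple trend.
(C) Cl (period 3, group 17) vs Ge (period 4, group 14): the stated order agrees with the simple trend.
The exception is (B): Al's single 3p electron is easier to remove than one from Mg's filled 3s².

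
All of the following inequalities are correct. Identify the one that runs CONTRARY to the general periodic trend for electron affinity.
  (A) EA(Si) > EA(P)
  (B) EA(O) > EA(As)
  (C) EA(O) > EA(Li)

(A)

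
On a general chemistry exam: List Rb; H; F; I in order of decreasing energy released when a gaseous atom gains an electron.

H is in period 1, group 1; F is in period 2, group 17; Rb is in period 5, group 1; I is in period 5, group 17.
Adding an electron releases more energy for atoms nearer the top right (short of the noble gases).
Here both period and group differ, so the two effects have to be weighed against each other.
H > Rb: H sits above Rb in group 1, so the down-group effect alone puts H higher.
I > H: period and group pull opposite ways; the across-period shift dominates (295 vs 73 kJ/mol).
F > I: F sits above I in group 17, so the down-group effect alone puts F higher.
Tabulated electron affinity (kJ/mol): H 73, F 328, Rb 47, I 295.
So from highest to lowest: F > I > H > Rb.

F, I, H, Rb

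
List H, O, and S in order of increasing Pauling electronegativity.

Atoms toward the upper right of the periodic table pull bonding electrons most strongly.
Here both period and group differ, so the two effects have to be weighed against each other.
S > H: period and group pull opposite ways; the across-period shift dominates (2.58 vs 2.20).
O > S: they share group 16; the group trend gives O the larger value.
Approximate values (Pauling): H 2.20, O 3.44, S 2.58.
So from lowest to highest: H < S < O.

H, S, O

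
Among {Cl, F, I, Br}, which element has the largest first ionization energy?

F is in period 2, group 17; Cl is in period 3, group 17; Br is in period 4, group 17; I is in period 5, group 17.
IE₁ increases left→right with effective nuclear charge and decreases top→bottom as the valence shell moves farther out.
All are in group 17, so first ionization energy increases up the group.
The largest first ionization energy among these belongs to F.

F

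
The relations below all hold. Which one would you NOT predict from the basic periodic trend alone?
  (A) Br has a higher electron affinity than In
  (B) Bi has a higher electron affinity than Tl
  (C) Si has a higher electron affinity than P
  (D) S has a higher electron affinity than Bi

(C)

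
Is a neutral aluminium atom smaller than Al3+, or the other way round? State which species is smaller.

Forming Al3+ removes 3 electrons from Al. Fewer electrons for the same nuclear charge means less shielding and a higher Z_eff on the remaining electrons, and for main-group metals the entire outer shell is lost.
A cation is smaller than its parent atom: Al3+ < Al.

Al3+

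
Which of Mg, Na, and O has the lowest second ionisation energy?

Mg

IE_2 is the cost of taking one more electron from the +1 cation: Mg⁺ still has 1 valence electron; Na⁺ is the bare [Ne] core; O⁺ still has 5 valence electrons.
Breaking into a closed-shell core is much more expensive than removing a leftover valence electron — Na has the largest IE_2 here.
Valence configurations: Mg⁺ [Ne]3s¹, O⁺ [He]2s²2p³.
Approximate IE_2 values (kJ/mol): Mg 1451, Na 4562, O 3388.
Hence IE_2: Mg < O < Na.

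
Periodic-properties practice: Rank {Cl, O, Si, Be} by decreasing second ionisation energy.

After 1 electron has been removed, what remains? Cl⁺ still has 6 valence electrons; O⁺ still has 5 valence electrons; Si⁺ still has 3 valence electrons; Be⁺ still has 1 valence electron.
All are still removing valence electrons, so compare the +1 ions as you would atoms: IE_2 generally rises across a period (higher Z_eff) and falls down a group (larger shell), subject to the usual subshell exceptions.
Valence configurations: Cl⁺ [Ne]3s²3p⁴, O⁺ [He]2s²2p³, Si⁺ [Ne]3s²3p¹, Be⁺ [He]2s¹.
Approximate IE_2 values (kJ/mol): Cl 2298, O 3388, Si 1577, Be 1757.
Overall IE_2 order: Si < Be < Cl < O.

O, Cl, Be, Si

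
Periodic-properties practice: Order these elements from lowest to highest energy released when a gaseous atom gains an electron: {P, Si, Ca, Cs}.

Si is in period 3, group 14; P is in period 3, group 15; Ca is in period 4, group 2; Cs is in period 6, group 1.
Atoms with high Z_eff and room in the valence shell (especially the halogens) have the most exothermic electron affinities.
These span different periods and groups, so the two trends combine.
Cs > Ca: this pair runs against the simple trend — see the exception note.
P > Cs: both effects reinforce here, so P is clearly the higher of the two.
Si > P: this pair runs against the simple trend — see the exception note.
Note the exception: Cs has a higher electron affinity than Ca, contrary to the simple trend — adding an electron to Ca (ns²) has to open a new, higher-energy np subshell, which is unfavourable.
Note the exception: Si has a higher electron affinity than P, contrary to the simple trend — adding an electron to P's half-filled 3p³ is unfavourable, so Si (3p²) has the more exothermic EA.
Tabulated electron affinity (kJ/mol): Si 134, P 72, Ca 2, Cs 46.
So from lowest to highest: Ca < Cs < P < Si.

Ca < Cs < P < Si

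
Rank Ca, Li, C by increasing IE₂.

Ca < C < Li

Consider each +1 ion: Ca⁺ still has 1 valence electron; Li⁺ is the bare [He] core; C⁺ still has 3 valence electrons.
Pulling an electron out of a noble-gas core costs far more than removing a remaining valence electron, so Li sits at the high end of IE_2.
Valence configurations: Ca⁺ [Ar]4s¹, C⁺ [He]2s²2p¹.
The numbers (kJ/mol): Ca 1145, Li 7298, C 2353.
Hence IE_2: Ca < C < Li.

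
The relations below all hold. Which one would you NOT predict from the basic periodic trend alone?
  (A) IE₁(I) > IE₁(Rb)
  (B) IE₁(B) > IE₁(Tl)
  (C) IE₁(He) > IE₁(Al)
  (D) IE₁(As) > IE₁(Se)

(D)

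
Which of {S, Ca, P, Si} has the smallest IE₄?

The fourth ionization energy removes an electron from the +3 ion. For each element: S³⁺ still has 3 valence electrons; Ca³⁺ is already 1 electron into the core; P³⁺ still has 2 valence electrons; Si³⁺ still has 1 valence electron.
Core electrons are held far more tightly than valence electrons, so Ca tops the IE_4 order.
Valence configurations: S³⁺ [Ne]3s²3p¹, P³⁺ [Ne]3s², Si³⁺ [Ne]3s¹.
S³⁺ loses a lone 3p electron whereas P³⁺ must break into a filled 3s² pair, so IE_4(P) > IE_4(S) even though S has the higher nuclear charge.
Tabulated IE_4 (kJ/mol): S 4556, Ca 6491, P 4964, Si 4356.
Putting it together, IE_4: Si < S < P < Ca.

Si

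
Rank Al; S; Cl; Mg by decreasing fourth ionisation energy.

Al > Mg > Cl > S

IE_4 is the cost of taking one more electron from the +3 cation: Al³⁺ is the bare [Ne] core; S³⁺ still has 3 valence electrons; Cl³⁺ still has 4 valence electrons; Mg³⁺ is already 1 electron into the core.
Breaking into a closed-shell core is much more expensive than removing a leftover valence electron — Mg and Al have the largest IE_4 here.
Valence configurations: S³⁺ [Ne]3s²3p¹, Cl³⁺ [Ne]3s²3p².
Approximate IE_4 values (kJ/mol): Al 11577, S 4556, Cl 5159, Mg 10543.
So the fourth ionization energies run S < Cl < Mg < Al.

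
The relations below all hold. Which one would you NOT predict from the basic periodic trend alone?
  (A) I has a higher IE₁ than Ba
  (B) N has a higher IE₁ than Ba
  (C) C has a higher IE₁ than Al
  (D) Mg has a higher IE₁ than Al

The general trend: IE₁ increases across a period and decreases down a group.
(A) I (period 5, group 17) vs Ba (period 6, group 2): the stated order agrees with the simple trend.
(B) N (period 2, group 15) vs Ba (period 6, group 2): the stated order agrees with the simple trend.
(C) C (period 2, group 14) vs Al (period 3, group 13): the stated order agrees with the simple trend.
(D) Mg (period 3, group 2) vs Al (period 3, group 13): the stated order contradicts the simple trend.
The exception is (D): Al's single 3p electron is easier to remove than one from Mg's filled 3s².

(D)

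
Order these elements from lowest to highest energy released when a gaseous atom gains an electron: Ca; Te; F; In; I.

Ca, In, Te, I, F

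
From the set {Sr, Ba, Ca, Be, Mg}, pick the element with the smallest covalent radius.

Be is in period 2, group 2; Mg is in period 3, group 2; Ca is in period 4, group 2; Sr is in period 5, group 2; Ba is in period 6, group 2.
Radius decreases left→right (rising Z_eff, same n) and increases top→bottom (higher n).
All are in group 2, so atomic radius increases down the group.
The smallest covalent radius among these belongs to Be.

Be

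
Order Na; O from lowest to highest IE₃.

O, Na

IE_3 is the cost of taking one more electron from the +2 cation: Na²⁺ is already 1 electron into the core; O²⁺ still has 4 valence electrons.
Pulling an electron out of a noble-gas core costs far more than removing a remaining valence electron, so Na sits at the high end of IE_3.
Approximate IE_3 values (kJ/mol): Na 6910, O 5300.
So the third ionization energies run O < Na.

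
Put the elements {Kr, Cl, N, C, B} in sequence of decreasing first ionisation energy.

N > Kr > Cl > C > B

B is in period 2, group 13; C is in period 2, group 14; N is in period 2, group 15; Cl is in period 3, group 17; Kr is in period 4, group 18.
Across a period the outer electron is held more tightly (higher IE₁); down a group it sits in a higher shell, more shielded, and comes off more easily.
Here both period and group differ, so the two effects have to be weighed against each other.
C > B: C lies to the right of B in period 2, so the across-period effect alone puts C higher.
Cl > C: period and group pull opposite ways; the across-period shift dominates (1251 vs 1086 kJ/mol).
Kr > Cl: period and group pull opposite ways; the across-period shift dominates (1351 vs 1251 kJ/mol).
N > Kr: the two effects oppose for this pair; the down-group effect wins (1402 vs 1351 kJ/mol).
Approximate values (kJ/mol): B 801, C 1086, N 1402, Cl 1251, Kr 1351.
So from highest to lowest: N > Kr > Cl > C > B.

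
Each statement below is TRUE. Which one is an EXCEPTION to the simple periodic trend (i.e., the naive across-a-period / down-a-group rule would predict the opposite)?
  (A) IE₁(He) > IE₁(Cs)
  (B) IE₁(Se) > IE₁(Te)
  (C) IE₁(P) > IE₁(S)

(C)

The general trend: first ionization energy increases across a period and decreases down a group.
(A) He (period 1, group 18) vs Cs (period 6, group 1): the stated order agrees with the simple trend.
(B) Se (period 4, group 16) vs Te (period 5, group 16): the stated order agrees with the simple trend.
(C) P (period 3, group 15) vs S (period 3, group 16): the stated order contradicts the simple trend.
The exception is (C): S (3p⁴) ionizes more easily than half-filled P (3p³) because the paired 3p electron in S is pushed out by e⁻–e⁻ repulsion.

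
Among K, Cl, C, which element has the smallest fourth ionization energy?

Cl

After 3 electrons have been removed, what remains? K³⁺ is already 2 electrons into the core; Cl³⁺ still has 4 valence electrons; C³⁺ still has 1 valence electron.
Usually core removal costs more than valence removal, but here the competition is close: a tightly held n=2 valence electron can cost more to remove than an n=3 core electron, so the actual values have to decide it.
Valence configurations: Cl³⁺ [Ne]3s²3p², C³⁺ [He]2s¹.
Tabulated IE_4 (kJ/mol): K 5877, Cl 5159, C 6223.
So the fourth ionization energies run Cl < K < C.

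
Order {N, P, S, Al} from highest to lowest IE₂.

N > S > P > Al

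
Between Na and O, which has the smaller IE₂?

O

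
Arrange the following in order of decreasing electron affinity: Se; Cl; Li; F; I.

Cl > F > I > Se > Li

EA tends to increase across a period and decrease down a group, though the pattern is less regular than for IE or radius.
These span different periods and groups, so the two trends combine.
Se > Li: period and group pull opposite ways; the across-period shift dominates (195 vs 60 kJ/mol).
I > Se: period and group pull opposite ways; the across-period shift dominates (295 vs 195 kJ/mol).
F > I: they share group 17; the group trend gives F the larger value.
Cl > F: this pair runs against the simple trend — see the exception note.
Note the exception: Cl has a higher electron affinity than F, contrary to the simple trend — F's small 2p subshell makes the incoming electron feel strong e⁻–e⁻ repulsion, so Cl actually releases more energy on gaining an electron.
Approximate values (kJ/mol): Li 60, F 328, Cl 349, Se 195, I 295.
So from highest to lowest: Cl > F > I > Se > Li.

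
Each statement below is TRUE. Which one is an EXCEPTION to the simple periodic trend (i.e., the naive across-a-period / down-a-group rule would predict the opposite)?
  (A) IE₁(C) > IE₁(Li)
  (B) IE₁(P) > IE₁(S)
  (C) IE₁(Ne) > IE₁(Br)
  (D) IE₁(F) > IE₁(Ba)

(B)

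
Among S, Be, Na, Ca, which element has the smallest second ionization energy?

Ca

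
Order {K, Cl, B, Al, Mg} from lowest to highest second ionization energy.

After 1 electron has been removed, what remains? K⁺ is the bare [Ar] core; Cl⁺ still has 6 valence electrons; B⁺ still has 2 valence electrons; Al⁺ still has 2 valence electrons; Mg⁺ still has 1 valence electron.
Pulling an electron out of a noble-gas core costs far more than removing a remaining valence electron, so K sits at the high end of IE_2.
Valence configurations: Cl⁺ [Ne]3s²3p⁴, B⁺ [He]2s², Al⁺ [Ne]3s², Mg⁺ [Ne]3s¹.
Approximate IE_2 values (kJ/mol): K 3052, Cl 2298, B 2427, Al 1817, Mg 1451.
So the second ionization energies run Mg < Al < Cl < B < K.

Mg < Al < Cl < B < K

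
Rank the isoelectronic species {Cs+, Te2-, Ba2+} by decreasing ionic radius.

Te2- > Cs+ > Ba2+

All of these have 54 electrons, so size is governed by nuclear charge alone: the more protons, the stronger the pull on the same electron cloud, and the smaller the ion.
Nuclear charges: Ba2+ (Z=56), Cs+ (Z=55), Te2- (Z=52).
Largest to smallest: Te2- > Cs+ > Ba2+.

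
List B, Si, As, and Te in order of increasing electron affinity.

B < As < Si < Te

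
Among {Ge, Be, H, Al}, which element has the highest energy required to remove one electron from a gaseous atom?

H is in period 1, group 1; Be is in period 2, group 2; Al is in period 3, group 13; Ge is in period 4, group 14.
Removing the outermost electron gets harder across a period and easier down a group.
A diagonal step moves right (one effect) and down (the opposite effect) at once.
Ge > Al: the two effects oppose for this pair; the across-period effect wins (762 vs 578 kJ/mol).
Be > Ge: the two effects oppose for this pair; the down-group effect wins (900 vs 762 kJ/mol).
H > Be: period and group pull opposite ways; the down-group shift dominates (1312 vs 900 kJ/mol).
Approximate values (kJ/mol): H 1312, Be 900, Al 578, Ge 762.
The highest energy required to remove one electron from a gaseous atom among these belongs to H.

H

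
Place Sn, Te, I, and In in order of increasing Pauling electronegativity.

In, Sn, Te, I

In is in period 5, group 13; Sn is in period 5, group 14; Te is in period 5, group 16; I is in period 5, group 17.
Atoms toward the upper right of the periodic table pull bonding electrons most strongly.
All lie in period 5, so electronegativity increases left to right.
So from lowest to highest: In < Sn < Te < I.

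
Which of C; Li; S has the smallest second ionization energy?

S

After 1 electron has been removed, what remains? C⁺ still has 3 valence electrons; Li⁺ is the bare [He] core; S⁺ still has 5 valence electrons.
Core electrons are held far more tightly than valence electrons, so Li tops the IE_2 order.
Valence configurations: C⁺ [He]2s²2p¹, S⁺ [Ne]3s²3p³.
Approximate IE_2 values (kJ/mol): C 2353, Li 7298, S 2252.
Overall IE_2 order: S < C < Li.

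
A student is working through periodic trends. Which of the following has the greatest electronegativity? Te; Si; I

I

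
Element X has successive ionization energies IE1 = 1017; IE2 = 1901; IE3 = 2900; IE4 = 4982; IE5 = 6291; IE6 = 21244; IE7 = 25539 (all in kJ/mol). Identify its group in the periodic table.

Group 15

Look for the largest jump between consecutive ionization energies: IE6/IE5 ≈ 3.4, far larger than any earlier ratio.
That jump marks the point where a core electron is being removed. So the atom has 5 valence electrons.
A main-group element with 5 valence electrons is in group 15.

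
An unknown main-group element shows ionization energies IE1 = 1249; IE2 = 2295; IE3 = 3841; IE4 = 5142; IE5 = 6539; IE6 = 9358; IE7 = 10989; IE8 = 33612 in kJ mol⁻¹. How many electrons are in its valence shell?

7

Look for the largest jump between consecutive ionization energies: IE8/IE7 ≈ 3.1, far larger than any earlier ratio.
That jump marks the point where a core electron is being removed. So the atom has 7 valence electrons.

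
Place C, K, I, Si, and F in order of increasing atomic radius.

Atomic radius shrinks across a period as nuclear charge pulls the same shell inward, and grows down a group as new shells are added.
These span different periods and groups, so the two trends combine.
C > F: C lies to the left of F in period 2, so the across-period effect alone puts C larger.
Si > C: they share group 14; the group trend gives Si the larger value.
I > Si: period and group pull opposite ways; the down-group shift dominates (133 vs 116 pm).
K > I: period and group pull opposite ways; the across-period shift dominates (196 vs 133 pm).
Approximate values (pm): C 75, F 64, Si 116, K 196, I 133.
So from smallest to largest: F < C < Si < I < K.

F < C < Si < I < K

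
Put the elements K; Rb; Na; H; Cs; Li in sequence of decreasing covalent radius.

Cs > Rb > K > Na > Li > H

H is in period 1, group 1; Li is in period 2, group 1; Na is in period 3, group 1; K is in period 4, group 1; Rb is in period 5, group 1; Cs is in period 6, group 1.
Radius decreases left→right (rising Z_eff, same n) and increases top→bottom (higher n).
All are in group 1, so atomic radius increases down the group.
So from largest to smallest: Cs > Rb > K > Na > Li > H.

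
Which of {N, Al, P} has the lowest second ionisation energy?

The second ionization energy removes an electron from the +1 ion. For each element: N⁺ still has 4 valence electrons; Al⁺ still has 2 valence electrons; P⁺ still has 4 valence electrons.
All are still removing valence electrons, so compare the +1 ions as you would atoms: IE_2 generally rises across a period (higher Z_eff) and falls down a group (larger shell), subject to the usual subshell exceptions.
Valence configurations: N⁺ [He]2s²2p², Al⁺ [Ne]3s², P⁺ [Ne]3s²3p².
The numbers (kJ/mol): N 2856, Al 1817, P 1907.
Hence IE_2: Al < P < N.

Al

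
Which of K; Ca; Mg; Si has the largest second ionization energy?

Consider each +1 ion: K⁺ is the bare [Ar] core; Ca⁺ still has 1 valence electron; Mg⁺ still has 1 valence electron; Si⁺ still has 3 valence electrons.
Pulling an electron out of a noble-gas core costs far more than removing a remaining valence electron, so K sits at the high end of IE_2.
Valence configurations: Ca⁺ [Ar]4s¹, Mg⁺ [Ne]3s¹, Si⁺ [Ne]3s²3p¹.
Approximate IE_2 values (kJ/mol): K 3052, Ca 1145, Mg 1451, Si 1577.
So the second ionization energies run Ca < Mg < Si < K.

K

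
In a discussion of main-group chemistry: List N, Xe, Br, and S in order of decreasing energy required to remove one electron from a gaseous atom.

IE₁ increases left→right with effective nuclear charge and decreases top→bottom as the valence shell moves farther out.
These sit on a diagonal, where the across-period and down-group effects partly cancel.
Br > S: period and group pull opposite ways; the across-period shift dominates (1140 vs 1000 kJ/mol).
Xe > Br: the two effects oppose for this pair; the across-period effect wins (1170 vs 1140 kJ/mol).
N > Xe: the two effects oppose for this pair; the down-group effect wins (1402 vs 1170 kJ/mol).
For reference (kJ/mol): N 1402, S 1000, Br 1140, Xe 1170.
So from highest to lowest: N > Xe > Br > S.

N, Xe, Br, S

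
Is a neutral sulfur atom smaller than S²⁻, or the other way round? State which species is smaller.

Forming S²⁻ adds 2 electrons to S. More electron–electron repulsion in the same shell, with unchanged nuclear charge, lets the cloud expand.
An anion is larger than its parent atom: S²⁻ > S.

S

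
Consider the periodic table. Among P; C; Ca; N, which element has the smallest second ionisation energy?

Ca

Consider each +1 ion: P⁺ still has 4 valence electrons; C⁺ still has 3 valence electrons; Ca⁺ still has 1 valence electron; N⁺ still has 4 valence electrons.
All are still removing valence electrons, so compare the +1 ions as you would atoms: IE_2 generally rises across a period (higher Z_eff) and falls down a group (larger shell), subject to the usual subshell exceptions.
Valence configurations: P⁺ [Ne]3s²3p², C⁺ [He]2s²2p¹, Ca⁺ [Ar]4s¹, N⁺ [He]2s²2p².
The numbers (kJ/mol): P 1907, C 2353, Ca 1145, N 2856.
Hence IE_2: Ca < P < C < N.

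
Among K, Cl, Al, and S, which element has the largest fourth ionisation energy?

Al

The fourth ionization energy removes an electron from the +3 ion. For each element: K³⁺ is already 2 electrons into the core; Cl³⁺ still has 4 valence electrons; Al³⁺ is the bare [Ne] core; S³⁺ still has 3 valence electrons.
Breaking into a closed-shell core is much more expensive than removing a leftover valence electron — K and Al have the largest IE_4 here.
Valence configurations: Cl³⁺ [Ne]3s²3p², S³⁺ [Ne]3s²3p¹.
The numbers (kJ/mol): K 5877, Cl 5159, Al 11577, S 4556.
Putting it together, IE_4: S < Cl < K < Al.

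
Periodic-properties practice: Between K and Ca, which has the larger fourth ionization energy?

Ca

After 3 electrons have been removed, what remains? K³⁺ is already 2 electrons into the core; Ca³⁺ is already 1 electron into the core.
All of these are removing an electron from a noble-gas core or deeper; the smaller core (lower principal quantum number) is held far more tightly, and within a period the higher nuclear charge binds the same core more tightly.
The numbers (kJ/mol): K 5877, Ca 6491.
Hence IE_4: K < Ca.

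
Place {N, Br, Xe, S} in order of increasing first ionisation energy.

First ionization energy rises across a period (greater Z_eff holds electrons more tightly) and falls down a group (valence electrons are farther from the nucleus).
These sit on a diagonal, where the across-period and down-group effects partly cancel.
Br > S: period and group pull opposite ways; the across-period shift dominates (1140 vs 1000 kJ/mol).
Xe > Br: the two effects oppose for this pair; the across-period effect wins (1170 vs 1140 kJ/mol).
N > Xe: period and group pull opposite ways; the down-group shift dominates (1402 vs 1170 kJ/mol).
For reference (kJ/mol): N 1402, S 1000, Br 1140, Xe 1170.
So from lowest to highest: S < Br < Xe < N.

S < Br < Xe < N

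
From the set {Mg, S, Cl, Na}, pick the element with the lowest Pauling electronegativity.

Na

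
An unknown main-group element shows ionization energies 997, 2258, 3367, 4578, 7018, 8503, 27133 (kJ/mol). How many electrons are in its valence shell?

Look for the largest jump between consecutive ionization energies: IE7/IE6 ≈ 3.2, far larger than any earlier ratio.
That jump marks the point where a core electron is being removed. So the atom has 6 valence electrons.

6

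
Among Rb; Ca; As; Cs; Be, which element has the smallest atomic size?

Be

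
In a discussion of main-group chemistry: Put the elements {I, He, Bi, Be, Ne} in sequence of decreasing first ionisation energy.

He > Ne > I > Be > Bi

He is in period 1, group 18; Be is in period 2, group 2; Ne is in period 2, group 18; I is in period 5, group 17; Bi is in period 6, group 15.
Across a period the outer electron is held more tightly (higher IE₁); down a group it sits in a higher shell, more shielded, and comes off more easily.
These span different periods and groups, so the two trends combine.
Be > Bi: period and group pull opposite ways; the down-group shift dominates (900 vs 703 kJ/mol).
I > Be: period and group pull opposite ways; the across-period shift dominates (1008 vs 900 kJ/mol).
Ne > I: both effects reinforce here, so Ne is clearly the higher of the two.
He > Ne: they share group 18; the group trend gives He the larger value.
Approximate values (kJ/mol): He 2372, Be 900, Ne 2081, I 1008, Bi 703.
So from highest to lowest: He > Ne > I > Be > Bi.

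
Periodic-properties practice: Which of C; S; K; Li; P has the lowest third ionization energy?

After 2 electrons have been removed, what remains? C²⁺ still has 2 valence electrons; S²⁺ still has 4 valence electrons; K²⁺ is already 1 electron into the core; Li²⁺ is already 1 electron into the core; P²⁺ still has 3 valence electrons.
Usually core removal costs more than valence removal, but here the competition is close: a tightly held n=2 valence electron can cost more to remove than an n=3 core electron, so the actual values have to decide it.
Valence configurations: C²⁺ [He]2s², S²⁺ [Ne]3s²3p², P²⁺ [Ne]3s²3p¹.
Tabulated IE_3 (kJ/mol): C 4620, S 3357, K 4420, Li 11815, P 2914.
So the third ionization energies run P < S < K < C < Li.

P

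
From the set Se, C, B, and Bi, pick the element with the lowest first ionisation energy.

Bi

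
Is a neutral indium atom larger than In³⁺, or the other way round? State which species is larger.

In

Forming In³⁺ removes 3 electrons from In. Fewer electrons for the same nuclear charge means less shielding and a higher Z_eff on the remaining electrons, and for main-group metals the entire outer shell is lost.
A cation is smaller than its parent atom: In³⁺ < In.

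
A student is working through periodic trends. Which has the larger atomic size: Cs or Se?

Cs

Se is in period 4, group 16; Cs is in period 6, group 1.
Radius decreases left→right (rising Z_eff, same n) and increases top→bottom (higher n).
Here both period and group differ, so the two effects have to be weighed against each other.
Cs > Se: both effects reinforce here, so Cs is clearly the larger of the two.
Approximate values (pm): Se 116, Cs 232.
So Cs has the larger atomic size (Cs > Se).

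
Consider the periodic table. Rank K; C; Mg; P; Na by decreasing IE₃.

Mg > Na > C > K > P

IE_3 is the cost of taking one more electron from the +2 cation: K²⁺ is already 1 electron into the core; C²⁺ still has 2 valence electrons; Mg²⁺ is the bare [Ne] core; P²⁺ still has 3 valence electrons; Na²⁺ is already 1 electron into the core.
Usually core removal costs more than valence removal, but here the competition is close: a tightly held n=2 valence electron can cost more to remove than an n=3 core electron, so the actual values have to decide it.
Valence configurations: C²⁺ [He]2s², P²⁺ [Ne]3s²3p¹.
The numbers (kJ/mol): K 4420, C 4620, Mg 7733, P 2914, Na 6910.
So the third ionization energies run P < K < C < Na < Mg.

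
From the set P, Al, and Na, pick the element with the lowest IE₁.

Na

Na is in period 3, group 1; Al is in period 3, group 13; P is in period 3, group 15.
Across a period the outer electron is held more tightly (higher IE₁); down a group it sits in a higher shell, more shielded, and comes off more easily.
All lie in period 3, so first ionization energy increases left to right.
The lowest IE₁ among these belongs to Na.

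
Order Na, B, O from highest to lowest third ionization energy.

Na > O > B

The third ionization energy removes an electron from the +2 ion. For each element: Na²⁺ is already 1 electron into the core; B²⁺ still has 1 valence electron; O²⁺ still has 4 valence electrons.
Pulling an electron out of a noble-gas core costs far more than removing a remaining valence electron, so Na sits at the high end of IE_3.
Valence configurations: B²⁺ [He]2s¹, O²⁺ [He]2s²2p².
The numbers (kJ/mol): Na 6910, B 3660, O 5300.
Putting it together, IE_3: B < O < Na.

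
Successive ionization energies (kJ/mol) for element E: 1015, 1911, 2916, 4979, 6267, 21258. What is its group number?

Look for the largest jump between consecutive ionization energies: IE6/IE5 ≈ 3.4, far larger than any earlier ratio.
That jump marks the point where a core electron is being removed. So the atom has 5 valence electrons.
A main-group element with 5 valence electrons is in group 15.

Group 15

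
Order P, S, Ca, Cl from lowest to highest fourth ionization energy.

S < P < Cl < Ca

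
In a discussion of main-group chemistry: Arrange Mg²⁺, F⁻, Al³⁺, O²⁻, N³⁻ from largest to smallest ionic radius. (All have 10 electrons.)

All of these have 10 electrons, so size is governed by nuclear charge alone: the more protons, the stronger the pull on the same electron cloud, and the smaller the ion.
Nuclear charges: Al³⁺ (Z=13), Mg²⁺ (Z=12), F⁻ (Z=9), O²⁻ (Z=8), N³⁻ (Z=7).
Largest to smallest: N³⁻ > O²⁻ > F⁻ > Mg²⁺ > Al³⁺.

N³⁻ > O²⁻ > F⁻ > Mg²⁺ > Al³⁺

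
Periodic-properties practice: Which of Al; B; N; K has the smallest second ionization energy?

After 1 electron has been removed, what remains? Al⁺ still has 2 valence electrons; B⁺ still has 2 valence electrons; N⁺ still has 4 valence electrons; K⁺ is the bare [Ar] core.
Pulling an electron out of a noble-gas core costs far more than removing a remaining valence electron, so K sits at the high end of IE_2.
Valence configurations: Al⁺ [Ne]3s², B⁺ [He]2s², N⁺ [He]2s²2p².
Tabulated IE_2 (kJ/mol): Al 1817, B 2427, N 2856, K 3052.
So the second ionization energies run Al < B < N < K.

Al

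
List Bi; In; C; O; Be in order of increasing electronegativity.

Be < In < Bi < C < O

Be is in period 2, group 2; C is in period 2, group 14; O is in period 2, group 16; In is in period 5, group 13; Bi is in period 6, group 15.
Atoms toward the upper right of the periodic table pull bonding electrons most strongly.
These span different periods and groups, so the two trends combine.
In > Be: the two effects oppose for this pair; the across-period effect wins (1.78 vs 1.57).
Bi > In: the two effects oppose for this pair; the across-period effect wins (2.02 vs 1.78).
C > Bi: period and group pull opposite ways; the down-group shift dominates (2.55 vs 2.02).
O > C: O lies to the right of C in period 2, so the across-period effect alone puts O higher.
Tabulated electronegativity (Pauling): Be 1.57, C 2.55, O 3.44, In 1.78, Bi 2.02.
So from lowest to highest: Be < In < Bi < C < O.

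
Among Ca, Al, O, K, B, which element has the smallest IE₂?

IE_2 is the cost of taking one more electron from the +1 cation: Ca⁺ still has 1 valence electron; Al⁺ still has 2 valence electrons; O⁺ still has 5 valence electrons; K⁺ is the bare [Ar] core; B⁺ still has 2 valence electrons.
Usually core removal costs more than valence removal, but here the competition is close: a tightly held n=2 valence electron can cost more to remove than an n=3 core electron, so the actual values have to decide it.
Valence configurations: Ca⁺ [Ar]4s¹, Al⁺ [Ne]3s², O⁺ [He]2s²2p³, B⁺ [He]2s².
Approximate IE_2 values (kJ/mol): Ca 1145, Al 1817, O 3388, K 3052, B 2427.
So the second ionization energies run Ca < Al < B < K < O.

Ca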